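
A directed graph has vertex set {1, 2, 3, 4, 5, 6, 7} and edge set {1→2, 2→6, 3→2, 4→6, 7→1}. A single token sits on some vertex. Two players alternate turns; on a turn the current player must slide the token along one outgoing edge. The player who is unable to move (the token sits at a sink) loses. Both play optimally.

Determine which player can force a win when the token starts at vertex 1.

Classify positions by backward induction: terminal positions (no move available) are L. From any other position, the mover wins iff some move reaches an L.
Every edge goes from a vertex to one that appears earlier in the order 5, 6, 2, 1, 4, 3, 7, so processing vertices in that order labels each vertex after all of its successors.
5: no outgoing edge → L
6: no outgoing edge → L
2: W (go to 6, an L position)
1: L (sole option 2(W) is W)
4: W (go to 6, an L position)
3: L (sole option 2(W) is W)
7: W (go to 1, an L position)
The starting position 1 is L: whatever the player to move does, the opponent receives a W position.

The second player wins.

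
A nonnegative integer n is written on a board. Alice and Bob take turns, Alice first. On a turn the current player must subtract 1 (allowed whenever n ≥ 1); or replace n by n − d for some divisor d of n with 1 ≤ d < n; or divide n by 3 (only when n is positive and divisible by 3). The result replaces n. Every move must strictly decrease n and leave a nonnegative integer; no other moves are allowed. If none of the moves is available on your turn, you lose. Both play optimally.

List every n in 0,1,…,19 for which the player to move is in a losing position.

0, 2, 5, 7, 9, 11, 13, 16, 19

Compute win/loss labels from the base case upward. A position with no move is L. Any other position is W if it can reach an L in one move, else L.
n=0: no move → L
n=1: W (go to 0, an L position)
n=2: L (sole option 1(W) is W)
n=3: W (go to 2, an L position)
n=4: W (go to 2, an L position)
n=5: L (sole option 4(W) is W)
n=6: W (go to 2, an L position)
n=7: L (sole option 6(W) is W)
n=8: W (go to 7, an L position)
n=9: L (options 3(W), 6(W), 8(W) are all W)
n=10: W (go to 5, an L position)
n=11: L (sole option 10(W) is W)
n=12: W (go to 9, an L position)
n=13: L (sole option 12(W) is W)
n=14: W (go to 7, an L position)
n=15: W (go to 5, an L position)
n=16: L (options 8(W), 12(W), 14(W), 15(W) are all W)
n=17: W (go to 16, an L position)
n=18: W (go to 9, an L position)
n=19: L (sole option 18(W) is W)
The losing starting values of n are exactly the entries labelled L in this table (9 of them).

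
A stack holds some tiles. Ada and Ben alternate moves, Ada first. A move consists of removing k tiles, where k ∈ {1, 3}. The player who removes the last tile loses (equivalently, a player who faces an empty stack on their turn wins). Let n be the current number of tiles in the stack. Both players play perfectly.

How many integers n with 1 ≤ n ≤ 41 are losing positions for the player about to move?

21

Label each position W (a win for the player to move) or L (a loss). A position with no legal move is W; any other position is W exactly when some move reaches an L, and L when every move reaches a W.
n=0: no move; the opponent has just taken the last tile and therefore loses → W
n=1: only reaches 0(W), which is W → L
n=2: reaches L-position 1 → W
n=3: only reaches 2(W), 0(W), all W → L
n=4: reaches L-position 3 → W
n=5: only reaches 4(W), 2(W), all W → L
n=6: reaches L-position 5 → W
n=7: only reaches 6(W), 4(W), all W → L
n=8: reaches L-position 7 → W
n=9: only reaches 8(W), 6(W), all W → L
n=10: reaches L-position 9 → W
n=11: only reaches 10(W), 8(W), all W → L
n=12: reaches L-position 11 → W
n=13: only reaches 12(W), 10(W), all W → L
n=14: reaches L-position 13 → W
n=15: only reaches 14(W), 12(W), all W → L
n=16: reaches L-position 15 → W
n=17: only reaches 16(W), 14(W), all W → L
n=18: reaches L-position 17 → W
n=19: only reaches 18(W), 16(W), all W → L
n=20: reaches L-position 19 → W
n=21: only reaches 20(W), 18(W), all W → L
n=22: reaches L-position 21 → W
n=23: only reaches 22(W), 20(W), all W → L
n=24: reaches L-position 23 → W
n=25: only reaches 24(W), 22(W), all W → L
n=26: reaches L-position 25 → W
n=27: only reaches 26(W), 24(W), all W → L
n=28: reaches L-position 27 → W
n=29: only reaches 28(W), 26(W), all W → L
n=30: reaches L-position 29 → W
n=31: only reaches 30(W), 28(W), all W → L
n=32: reaches L-position 31 → W
n=33: only reaches 32(W), 30(W), all W → L
n=34: reaches L-position 33 → W
n=35: only reaches 34(W), 32(W), all W → L
n=36: reaches L-position 35 → W
n=37: only reaches 36(W), 34(W), all W → L
n=38: reaches L-position 37 → W
n=39: only reaches 38(W), 36(W), all W → L
n=40: reaches L-position 39 → W
n=41: only reaches 40(W), 38(W), all W → L
L entries with 1 ≤ n ≤ 41 (the range starts at n=1): n = 1, 3, 5, 7, 9, 11, 13, 15, 17, 19, 21, 23, 25, 27, 29, 31, 33, 35, 37, 39, 41; that makes 21.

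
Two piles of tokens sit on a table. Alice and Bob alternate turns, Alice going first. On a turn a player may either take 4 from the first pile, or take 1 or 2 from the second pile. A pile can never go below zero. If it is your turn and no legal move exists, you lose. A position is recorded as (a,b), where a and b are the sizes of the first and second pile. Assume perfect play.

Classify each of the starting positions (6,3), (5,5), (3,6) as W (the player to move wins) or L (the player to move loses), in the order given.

Work bottom-up. With no move the player to move loses. Otherwise the position is W if at least one move leads to an L position for the opponent, and L if every move leads to a W.
No move ever increases a pile, so every position that can arise here has a ≤ 6 and b ≤ 6; it is enough to label the cells with 0 ≤ a ≤ 6 and 0 ≤ b ≤ 6.
Every move lowers a or b (never raises either), so fill the grid row by row in increasing a, and left to right within a row: each cell's successors are then already labelled.
      b=0  b=1  b=2  b=3  b=4  b=5  b=6
a=0:    L    W    W    L    W    W    L
a=1:    L    W    W    L    W    W    L
a=2:    L    W    W    L    W    W    L
a=3:    L    W    W    L    W    W    L
a=4:    W    L    W    W    L    W    W
a=5:    W    L    W    W    L    W    W
a=6:    W    L    W    W    L    W    W
Cells with no legal move (terminal, hence L): (0,0), (1,0), (2,0), (3,0).
The remaining L cells, each justified by listing all of its moves:
(0,3): L (options (0,2)(W), (0,1)(W) are all W)
(0,6): L (options (0,5)(W), (0,4)(W) are all W)
(1,3): L (options (1,2)(W), (1,1)(W) are all W)
(1,6): L (options (1,5)(W), (1,4)(W) are all W)
(2,3): L (options (2,2)(W), (2,1)(W) are all W)
(2,6): L (options (2,5)(W), (2,4)(W) are all W)
(3,3): L (options (3,2)(W), (3,1)(W) are all W)
(3,6): L (options (3,5)(W), (3,4)(W) are all W)
(4,1): L (options (0,1)(W), (4,0)(W) are all W)
(4,4): L (options (0,4)(W), (4,3)(W), (4,2)(W) are all W)
(5,1): L (options (1,1)(W), (5,0)(W) are all W)
(5,4): L (options (1,4)(W), (5,3)(W), (5,2)(W) are all W)
(6,1): L (options (2,1)(W), (6,0)(W) are all W)
(6,4): L (options (2,4)(W), (6,3)(W), (6,2)(W) are all W)
Every other cell has at least one move into one of the L cells above, so it is W.
(6,3): the move to (2,3) reaches an L cell, so W
(5,5): the move to (5,4) reaches an L cell, so W
(3,6): one of the L cells justified above, so L

(6,3): W, (5,5): W, (3,6): L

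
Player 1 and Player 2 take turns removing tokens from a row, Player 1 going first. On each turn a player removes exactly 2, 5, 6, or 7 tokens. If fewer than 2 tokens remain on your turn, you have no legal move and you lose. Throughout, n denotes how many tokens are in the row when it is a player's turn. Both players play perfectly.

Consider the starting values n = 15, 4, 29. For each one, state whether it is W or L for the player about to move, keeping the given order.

Build the W/L table. Terminal = L. A non-terminal position is W if it has a move to some L; otherwise it is L.
n=0: no move → L
n=1: no move → L
n=2: W (go to 0, an L position)
n=3: W (go to 1, an L position)
n=4: L (sole option 2(W) is W)
n=5: W (go to 0, an L position)
n=6: W (go to 4, an L position)
n=7: W (go to 1, an L position)
n=8: W (go to 1, an L position)
n=9: W (go to 4, an L position)
n=10: W (go to 4, an L position)
n=11: W (go to 4, an L position)
n=12: L (options 10(W), 7(W), 6(W), 5(W) are all W)
n=13: L (options 11(W), 8(W), 7(W), 6(W) are all W)
n=14: W (go to 12, an L position)
n=15: W (go to 13, an L position)
n=16: L (options 14(W), 11(W), 10(W), 9(W) are all W)
n=17: W (go to 12, an L position)
n=18: W (go to 16, an L position)
n=19: W (go to 13, an L position)
n=20: W (go to 13, an L position)
n=21: W (go to 16, an L position)
n=22: W (go to 16, an L position)
n=23: W (go to 16, an L position)
n=24: L (options 22(W), 19(W), 18(W), 17(W) are all W)
n=25: L (options 23(W), 20(W), 19(W), 18(W) are all W)
n=26: W (go to 24, an L position)
n=27: W (go to 25, an L position)
n=28: L (options 26(W), 23(W), 22(W), 21(W) are all W)
n=29: W (go to 24, an L position)

15: W, 4: L, 29: W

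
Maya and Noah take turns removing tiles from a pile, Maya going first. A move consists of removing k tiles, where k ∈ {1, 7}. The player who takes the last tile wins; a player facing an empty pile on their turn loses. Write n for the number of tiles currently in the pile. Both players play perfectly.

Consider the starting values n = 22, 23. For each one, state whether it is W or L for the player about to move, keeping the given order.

22: L, 23: W

Classify positions by backward induction: terminal positions (no move available) are L. From any other position, the mover wins iff some move reaches an L.
n=0: no move → L
n=1: can move to 0, which is L ⇒ W
n=2: the only move is to 1(W), a W ⇒ L
n=3: can move to 2, which is L ⇒ W
n=4: the only move is to 3(W), a W ⇒ L
n=5: can move to 4, which is L ⇒ W
n=6: the only move is to 5(W), a W ⇒ L
n=7: can move to 6, which is L ⇒ W
n=8: moves to 7(W), 1(W); every one is W ⇒ L
n=9: can move to 8, which is L ⇒ W
n=10: moves to 9(W), 3(W); every one is W ⇒ L
n=11: can move to 10, which is L ⇒ W
n=12: moves to 11(W), 5(W); every one is W ⇒ L
n=13: can move to 12, which is L ⇒ W
n=14: moves to 13(W), 7(W); every one is W ⇒ L
n=15: can move to 14, which is L ⇒ W
n=16: moves to 15(W), 9(W); every one is W ⇒ L
n=17: can move to 16, which is L ⇒ W
n=18: moves to 17(W), 11(W); every one is W ⇒ L
n=19: can move to 18, which is L ⇒ W
n=20: moves to 19(W), 13(W); every one is W ⇒ L
n=21: can move to 20, which is L ⇒ W
n=22: moves to 21(W), 15(W); every one is W ⇒ L
n=23: can move to 22, which is L ⇒ W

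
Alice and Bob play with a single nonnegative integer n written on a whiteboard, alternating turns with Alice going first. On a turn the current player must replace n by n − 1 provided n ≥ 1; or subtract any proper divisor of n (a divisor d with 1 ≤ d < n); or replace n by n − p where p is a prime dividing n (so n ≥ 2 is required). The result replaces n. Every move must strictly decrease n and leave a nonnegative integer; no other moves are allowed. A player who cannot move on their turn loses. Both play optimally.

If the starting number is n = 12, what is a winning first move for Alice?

Move to 9.

Build the W/L table. Terminal = L. A non-terminal position is W if it has a move to some L; otherwise it is L.
n=0: no move → L
n=1: →0(L), so W
n=2: →0(L), so W
n=3: →0(L), so W
n=4: →2(W), 3(W) — all W, so L
n=5: →0(L), so W
n=6: →4(L), so W
n=7: →0(L), so W
n=8: →4(L), so W
n=9: →6(W), 8(W) — all W, so L
n=10: →9(L), so W
n=11: →0(L), so W
n=12: →9(L), so W
From 12, the L positions reachable in one move are: 9.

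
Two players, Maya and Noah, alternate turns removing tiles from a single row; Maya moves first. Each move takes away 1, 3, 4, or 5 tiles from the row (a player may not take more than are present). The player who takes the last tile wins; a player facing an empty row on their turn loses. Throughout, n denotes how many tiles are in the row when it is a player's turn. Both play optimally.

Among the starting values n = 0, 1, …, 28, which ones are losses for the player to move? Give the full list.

0, 2, 8, 10, 16, 18, 24, 26

Classify positions by backward induction: terminal positions (no move available) are L. From any other position, the mover wins iff some move reaches an L.
n=0: no move → L
n=1: reaches L-position 0 → W
n=2: only reaches 1(W), which is W → L
n=3: reaches L-position 2 → W
n=4: reaches L-position 0 → W
n=5: reaches L-position 2 → W
n=6: reaches L-position 2 → W
n=7: reaches L-position 2 → W
n=8: only reaches 7(W), 5(W), 4(W), 3(W), all W → L
n=9: reaches L-position 8 → W
n=10: only reaches 9(W), 7(W), 6(W), 5(W), all W → L
n=11: reaches L-position 10 → W
n=12: reaches L-position 8 → W
n=13: reaches L-position 10 → W
n=14: reaches L-position 10 → W
n=15: reaches L-position 10 → W
n=16: only reaches 15(W), 13(W), 12(W), 11(W), all W → L
n=17: reaches L-position 16 → W
n=18: only reaches 17(W), 15(W), 14(W), 13(W), all W → L
n=19: reaches L-position 18 → W
n=20: reaches L-position 16 → W
n=21: reaches L-position 18 → W
n=22: reaches L-position 18 → W
n=23: reaches L-position 18 → W
n=24: only reaches 23(W), 21(W), 20(W), 19(W), all W → L
n=25: reaches L-position 24 → W
n=26: only reaches 25(W), 23(W), 22(W), 21(W), all W → L
n=27: reaches L-position 26 → W
n=28: reaches L-position 24 → W
The losing starting values of n are exactly the entries labelled L in this table (8 of them).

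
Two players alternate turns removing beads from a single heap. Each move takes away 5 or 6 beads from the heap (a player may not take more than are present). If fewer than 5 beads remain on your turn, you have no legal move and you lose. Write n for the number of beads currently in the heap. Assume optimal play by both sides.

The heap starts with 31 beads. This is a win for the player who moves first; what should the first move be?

Remove 5, leaving 26.

Work bottom-up. With no move the player to move loses. Otherwise the position is W if at least one move leads to an L position for the opponent, and L if every move leads to a W.
n=0: no move → L
n=1: no move → L
n=2: no move → L
n=3: no move → L
n=4: no move → L
n=5: W (go to 0, an L position)
n=6: W (go to 1, an L position)
n=7: W (go to 2, an L position)
n=8: W (go to 3, an L position)
n=9: W (go to 4, an L position)
n=10: W (go to 4, an L position)
n=11: L (options 6(W), 5(W) are all W)
n=12: L (options 7(W), 6(W) are all W)
n=13: L (options 8(W), 7(W) are all W)
n=14: L (options 9(W), 8(W) are all W)
n=15: L (options 10(W), 9(W) are all W)
n=16: W (go to 11, an L position)
n=17: W (go to 12, an L position)
n=18: W (go to 13, an L position)
n=19: W (go to 14, an L position)
n=20: W (go to 15, an L position)
n=21: W (go to 15, an L position)
n=22: L (options 17(W), 16(W) are all W)
n=23: L (options 18(W), 17(W) are all W)
n=24: L (options 19(W), 18(W) are all W)
n=25: L (options 20(W), 19(W) are all W)
n=26: L (options 21(W), 20(W) are all W)
n=27: W (go to 22, an L position)
n=28: W (go to 23, an L position)
n=29: W (go to 24, an L position)
n=30: W (go to 25, an L position)
n=31: W (go to 26, an L position)
From 31, the L positions reachable in one move are: 26, 25. Any move reaching one of these is winning.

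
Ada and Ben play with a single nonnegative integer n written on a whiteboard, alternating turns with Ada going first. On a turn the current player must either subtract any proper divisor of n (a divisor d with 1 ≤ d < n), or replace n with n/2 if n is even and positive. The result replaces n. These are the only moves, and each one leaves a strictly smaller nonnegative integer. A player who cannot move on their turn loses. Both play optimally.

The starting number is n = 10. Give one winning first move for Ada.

Move to 5.

Positions with no move are L. A position that does have a move is losing for the player to move precisely when every available move leads to a winning position for the opponent. Fill in the labels:
n=0: no move → L
n=1: no move → L
n=2: W (go to 1, an L position)
n=3: L (sole option 2(W) is W)
n=4: W (go to 3, an L position)
n=5: L (sole option 4(W) is W)
n=6: W (go to 3, an L position)
n=7: L (sole option 6(W) is W)
n=8: W (go to 7, an L position)
n=9: L (options 6(W), 8(W) are all W)
n=10: W (go to 5, an L position)
From 10, the L positions reachable in one move are: 5, 9. Any move reaching one of these is winning.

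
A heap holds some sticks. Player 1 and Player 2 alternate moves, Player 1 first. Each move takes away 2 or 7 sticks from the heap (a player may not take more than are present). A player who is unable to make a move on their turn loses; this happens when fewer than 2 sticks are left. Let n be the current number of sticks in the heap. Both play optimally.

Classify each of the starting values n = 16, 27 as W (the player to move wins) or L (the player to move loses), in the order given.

Use the standard recursion: the mover loses at a terminal position; elsewhere, the mover wins exactly when some move hands the opponent an L position.
n=0: no move → L
n=1: no move → L
n=2: →0(L), so W
n=3: →1(L), so W
n=4: →2(W) only, which is W, so L
n=5: →3(W) only, which is W, so L
n=6: →4(L), so W
n=7: →5(L), so W
n=8: →1(L), so W
n=9: →7(W), 2(W) — all W, so L
n=10: →8(W), 3(W) — all W, so L
n=11: →9(L), so W
n=12: →10(L), so W
n=13: →11(W), 6(W) — all W, so L
n=14: →12(W), 7(W) — all W, so L
n=15: →13(L), so W
n=16: →14(L), so W
n=17: →10(L), so W
n=18: →16(W), 11(W) — all W, so L
n=19: →17(W), 12(W) — all W, so L
n=20: →18(L), so W
n=21: →19(L), so W
n=22: →20(W), 15(W) — all W, so L
n=23: →21(W), 16(W) — all W, so L
n=24: →22(L), so W
n=25: →23(L), so W
n=26: →19(L), so W
n=27: →25(W), 20(W) — all W, so L

16: W, 27: L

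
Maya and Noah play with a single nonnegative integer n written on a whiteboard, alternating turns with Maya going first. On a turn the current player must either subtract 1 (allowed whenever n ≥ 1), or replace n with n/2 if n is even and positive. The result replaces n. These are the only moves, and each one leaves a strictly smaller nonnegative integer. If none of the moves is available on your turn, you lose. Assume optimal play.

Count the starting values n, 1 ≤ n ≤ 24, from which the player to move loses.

11

Use the standard recursion: the mover loses at a terminal position; elsewhere, the mover wins exactly when some move hands the opponent an L position.
n=0: no move → L
n=1: W (go to 0, an L position)
n=2: L (sole option 1(W) is W)
n=3: W (go to 2, an L position)
n=4: W (go to 2, an L position)
n=5: L (sole option 4(W) is W)
n=6: W (go to 5, an L position)
n=7: L (sole option 6(W) is W)
n=8: W (go to 7, an L position)
n=9: L (sole option 8(W) is W)
n=10: W (go to 5, an L position)
n=11: L (sole option 10(W) is W)
n=12: W (go to 11, an L position)
n=13: L (sole option 12(W) is W)
n=14: W (go to 7, an L position)
n=15: L (sole option 14(W) is W)
n=16: W (go to 15, an L position)
n=17: L (sole option 16(W) is W)
n=18: W (go to 9, an L position)
n=19: L (sole option 18(W) is W)
n=20: W (go to 19, an L position)
n=21: L (sole option 20(W) is W)
n=22: W (go to 11, an L position)
n=23: L (sole option 22(W) is W)
n=24: W (go to 23, an L position)
L entries with 1 ≤ n ≤ 24 (n=0 is outside the asked range and is not counted): n = 2, 5, 7, 9, 11, 13, 15, 17, 19, 21, 23; that makes 11.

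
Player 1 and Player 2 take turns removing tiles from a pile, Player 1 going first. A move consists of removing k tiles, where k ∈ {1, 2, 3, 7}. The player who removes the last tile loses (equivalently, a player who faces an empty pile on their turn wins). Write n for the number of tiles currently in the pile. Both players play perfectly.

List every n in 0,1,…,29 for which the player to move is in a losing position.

1, 5, 9, 13, 17, 21, 25, 29

Classify positions by backward induction: terminal positions (no move available) are W. From any other position, the mover wins iff some move reaches an L.
n=0: no move; the opponent has just taken the last tile and therefore loses → W
n=1: →0(W) only, which is W, so L
n=2: →1(L), so W
n=3: →1(L), so W
n=4: →1(L), so W
n=5: →4(W), 3(W), 2(W) — all W, so L
n=6: →5(L), so W
n=7: →5(L), so W
n=8: →5(L), so W
n=9: →8(W), 7(W), 6(W), 2(W) — all W, so L
n=10: →9(L), so W
n=11: →9(L), so W
n=12: →9(L), so W
n=13: →12(W), 11(W), 10(W), 6(W) — all W, so L
n=14: →13(L), so W
n=15: →13(L), so W
n=16: →13(L), so W
n=17: →16(W), 15(W), 14(W), 10(W) — all W, so L
n=18: →17(L), so W
n=19: →17(L), so W
n=20: →17(L), so W
n=21: →20(W), 19(W), 18(W), 14(W) — all W, so L
n=22: →21(L), so W
n=23: →21(L), so W
n=24: →21(L), so W
n=25: →24(W), 23(W), 22(W), 18(W) — all W, so L
n=26: →25(L), so W
n=27: →25(L), so W
n=28: →25(L), so W
n=29: →28(W), 27(W), 26(W), 22(W) — all W, so L
The losing starting values of n are exactly the entries labelled L in this table (8 of them).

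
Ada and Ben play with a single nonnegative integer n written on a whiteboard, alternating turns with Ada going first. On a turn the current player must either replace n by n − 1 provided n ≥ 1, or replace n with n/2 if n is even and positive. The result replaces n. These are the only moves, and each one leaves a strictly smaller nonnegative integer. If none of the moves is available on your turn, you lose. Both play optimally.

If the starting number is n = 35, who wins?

Compute win/loss labels from the base case upward. A position with no move is L. Any other position is W if it can reach an L in one move, else L.
n=0: no move → L
n=1: →0(L), so W
n=2: →1(W) only, which is W, so L
n=3: →2(L), so W
n=4: →2(L), so W
n=5: →4(W) only, which is W, so L
n=6: →5(L), so W
n=7: →6(W) only, which is W, so L
n=8: →7(L), so W
n=9: →8(W) only, which is W, so L
n=10: →5(L), so W
n=11: →10(W) only, which is W, so L
n=12: →11(L), so W
n=13: →12(W) only, which is W, so L
n=14: →7(L), so W
n=15: →14(W) only, which is W, so L
n=16: →15(L), so W
n=17: →16(W) only, which is W, so L
n=18: →9(L), so W
n=19: →18(W) only, which is W, so L
n=20: →19(L), so W
n=21: →20(W) only, which is W, so L
n=22: →11(L), so W
n=23: →22(W) only, which is W, so L
n=24: →23(L), so W
n=25: →24(W) only, which is W, so L
n=26: →13(L), so W
n=27: →26(W) only, which is W, so L
n=28: →27(L), so W
n=29: →28(W) only, which is W, so L
n=30: →15(L), so W
n=31: →30(W) only, which is W, so L
n=32: →31(L), so W
n=33: →32(W) only, which is W, so L
n=34: →17(L), so W
n=35: →34(W) only, which is W, so L
Every move from 35 reaches a W position, so the mover loses.

Ben wins.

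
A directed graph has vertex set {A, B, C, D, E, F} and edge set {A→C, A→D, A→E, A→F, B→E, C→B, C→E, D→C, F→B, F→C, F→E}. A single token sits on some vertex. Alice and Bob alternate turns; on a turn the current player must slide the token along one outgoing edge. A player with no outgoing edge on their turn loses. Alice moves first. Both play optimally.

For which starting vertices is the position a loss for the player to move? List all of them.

Compute win/loss labels from the base case upward. A position with no move is L. Any other position is W if it can reach an L in one move, else L.
Every edge goes from a vertex to one that appears earlier in the order E, B, C, D, F, A, so processing vertices in that order labels each vertex after all of its successors.
E: no outgoing edge → L
B: W (go to E, an L position)
C: W (go to E, an L position)
D: L (sole option C(W) is W)
F: W (go to E, an L position)
A: W (go to D, an L position)
Reading off the rows marked L gives the requested list; there are 2 such vertices.

D, E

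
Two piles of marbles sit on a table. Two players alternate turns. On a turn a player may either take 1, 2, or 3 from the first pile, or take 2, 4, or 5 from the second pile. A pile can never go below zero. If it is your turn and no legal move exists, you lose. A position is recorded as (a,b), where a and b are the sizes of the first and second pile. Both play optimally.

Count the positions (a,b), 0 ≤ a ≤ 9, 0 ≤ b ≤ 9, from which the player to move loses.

Compute win/loss labels from the base case upward. A position with no move is L. Any other position is W if it can reach an L in one move, else L.
Every move lowers a or b (never raises either), so fill the grid row by row in increasing a, and left to right within a row: each cell's successors are then already labelled.
      b=0  b=1  b=2  b=3  b=4  b=5  b=6  b=7  b=8  b=9
a=0:    L    L    W    W    W    W    W    L    L    W
a=1:    W    W    L    L    W    W    W    W    W    L
a=2:    W    W    W    W    L    L    W    W    W    W
a=3:    W    W    W    W    W    W    L    W    W    W
a=4:    L    L    W    W    W    W    W    L    L    W
a=5:    W    W    L    L    W    W    W    W    W    L
a=6:    W    W    W    W    L    L    W    W    W    W
a=7:    W    W    W    W    W    W    L    W    W    W
a=8:    L    L    W    W    W    W    W    L    L    W
a=9:    W    W    L    L    W    W    W    W    W    L
Cells with no legal move (terminal, hence L): (0,0), (0,1).
The remaining L cells, each justified by listing all of its moves:
(0,7): moves to (0,5)(W), (0,3)(W), (0,2)(W); every one is W ⇒ L
(0,8): moves to (0,6)(W), (0,4)(W), (0,3)(W); every one is W ⇒ L
(1,2): moves to (0,2)(W), (1,0)(W); every one is W ⇒ L
(1,3): moves to (0,3)(W), (1,1)(W); every one is W ⇒ L
(1,9): moves to (0,9)(W), (1,7)(W), (1,5)(W), (1,4)(W); every one is W ⇒ L
(2,4): moves to (1,4)(W), (0,4)(W), (2,2)(W), (2,0)(W); every one is W ⇒ L
(2,5): moves to (1,5)(W), (0,5)(W), (2,3)(W), (2,1)(W), (2,0)(W); every one is W ⇒ L
(3,6): moves to (2,6)(W), (1,6)(W), (0,6)(W), (3,4)(W), (3,2)(W), (3,1)(W); every one is W ⇒ L
(4,0): moves to (3,0)(W), (2,0)(W), (1,0)(W); every one is W ⇒ L
(4,1): moves to (3,1)(W), (2,1)(W), (1,1)(W); every one is W ⇒ L
(4,7): moves to (3,7)(W), (2,7)(W), (1,7)(W), (4,5)(W), (4,3)(W), (4,2)(W); every one is W ⇒ L
(4,8): moves to (3,8)(W), (2,8)(W), (1,8)(W), (4,6)(W), (4,4)(W), (4,3)(W); every one is W ⇒ L
(5,2): moves to (4,2)(W), (3,2)(W), (2,2)(W), (5,0)(W); every one is W ⇒ L
(5,3): moves to (4,3)(W), (3,3)(W), (2,3)(W), (5,1)(W); every one is W ⇒ L
(5,9): moves to (4,9)(W), (3,9)(W), (2,9)(W), (5,7)(W), (5,5)(W), (5,4)(W); every one is W ⇒ L
(6,4): moves to (5,4)(W), (4,4)(W), (3,4)(W), (6,2)(W), (6,0)(W); every one is W ⇒ L
(6,5): moves to (5,5)(W), (4,5)(W), (3,5)(W), (6,3)(W), (6,1)(W), (6,0)(W); every one is W ⇒ L
(7,6): moves to (6,6)(W), (5,6)(W), (4,6)(W), (7,4)(W), (7,2)(W), (7,1)(W); every one is W ⇒ L
(8,0): moves to (7,0)(W), (6,0)(W), (5,0)(W); every one is W ⇒ L
(8,1): moves to (7,1)(W), (6,1)(W), (5,1)(W); every one is W ⇒ L
(8,7): moves to (7,7)(W), (6,7)(W), (5,7)(W), (8,5)(W), (8,3)(W), (8,2)(W); every one is W ⇒ L
(8,8): moves to (7,8)(W), (6,8)(W), (5,8)(W), (8,6)(W), (8,4)(W), (8,3)(W); every one is W ⇒ L
(9,2): moves to (8,2)(W), (7,2)(W), (6,2)(W), (9,0)(W); every one is W ⇒ L
(9,3): moves to (8,3)(W), (7,3)(W), (6,3)(W), (9,1)(W); every one is W ⇒ L
(9,9): moves to (8,9)(W), (7,9)(W), (6,9)(W), (9,7)(W), (9,5)(W), (9,4)(W); every one is W ⇒ L
Every other cell has at least one move into one of the L cells above, so it is W.
L cells per row: a=0: 4, a=1: 3, a=2: 2, a=3: 1, a=4: 4, a=5: 3, a=6: 2, a=7: 1, a=8: 4, a=9: 3; total 27.

27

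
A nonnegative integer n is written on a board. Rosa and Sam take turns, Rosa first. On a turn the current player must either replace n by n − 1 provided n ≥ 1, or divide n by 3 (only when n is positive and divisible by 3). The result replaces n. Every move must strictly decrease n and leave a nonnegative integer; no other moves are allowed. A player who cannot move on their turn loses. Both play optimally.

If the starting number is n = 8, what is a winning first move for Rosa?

Classify positions by backward induction: terminal positions (no move available) are L. From any other position, the mover wins iff some move reaches an L.
n=0: no move → L
n=1: →0(L), so W
n=2: →1(W) only, which is W, so L
n=3: →2(L), so W
n=4: →3(W) only, which is W, so L
n=5: →4(L), so W
n=6: →2(L), so W
n=7: →6(W) only, which is W, so L
n=8: →7(L), so W
From 8, the L positions reachable in one move are: 7.

Move to 7.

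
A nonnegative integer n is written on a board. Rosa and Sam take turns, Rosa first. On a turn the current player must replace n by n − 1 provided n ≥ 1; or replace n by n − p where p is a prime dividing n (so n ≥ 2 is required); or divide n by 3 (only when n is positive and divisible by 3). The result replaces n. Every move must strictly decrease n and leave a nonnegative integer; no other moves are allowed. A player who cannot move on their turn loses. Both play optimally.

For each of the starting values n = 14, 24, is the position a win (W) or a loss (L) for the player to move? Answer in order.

14: L, 24: W

Compute win/loss labels from the base case upward. A position with no move is L. Any other position is W if it can reach an L in one move, else L.
n=0: no move → L
n=1: →0(L), so W
n=2: →0(L), so W
n=3: →0(L), so W
n=4: →2(W), 3(W) — all W, so L
n=5: →0(L), so W
n=6: →4(L), so W
n=7: →0(L), so W
n=8: →6(W), 7(W) — all W, so L
n=9: →8(L), so W
n=10: →8(L), so W
n=11: →0(L), so W
n=12: →4(L), so W
n=13: →0(L), so W
n=14: →7(W), 12(W), 13(W) — all W, so L
n=15: →14(L), so W
n=16: →14(L), so W
n=17: →0(L), so W
n=18: →6(W), 15(W), 16(W), 17(W) — all W, so L
n=19: →0(L), so W
n=20: →18(L), so W
n=21: →14(L), so W
n=22: →11(W), 20(W), 21(W) — all W, so L
n=23: →0(L), so W
n=24: →8(L), so W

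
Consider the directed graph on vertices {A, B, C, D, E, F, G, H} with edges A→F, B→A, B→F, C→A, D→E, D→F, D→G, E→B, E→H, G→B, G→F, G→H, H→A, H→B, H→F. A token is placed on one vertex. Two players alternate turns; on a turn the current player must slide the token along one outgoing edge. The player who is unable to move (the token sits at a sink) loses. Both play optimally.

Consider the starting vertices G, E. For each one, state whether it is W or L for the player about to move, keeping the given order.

Classify positions by backward induction: terminal positions (no move available) are L. From any other position, the mover wins iff some move reaches an L.
Every edge goes from a vertex to one that appears earlier in the order F, A, B, C, H, G, E, D, so processing vertices in that order labels each vertex after all of its successors.
F: no outgoing edge → L
A: can move to F, which is L ⇒ W
B: can move to F, which is L ⇒ W
C: the only move is to A(W), a W ⇒ L
H: can move to F, which is L ⇒ W
G: can move to F, which is L ⇒ W
E: moves to H(W), B(W); every one is W ⇒ L
D: can move to E, which is L ⇒ W

G: W, E: L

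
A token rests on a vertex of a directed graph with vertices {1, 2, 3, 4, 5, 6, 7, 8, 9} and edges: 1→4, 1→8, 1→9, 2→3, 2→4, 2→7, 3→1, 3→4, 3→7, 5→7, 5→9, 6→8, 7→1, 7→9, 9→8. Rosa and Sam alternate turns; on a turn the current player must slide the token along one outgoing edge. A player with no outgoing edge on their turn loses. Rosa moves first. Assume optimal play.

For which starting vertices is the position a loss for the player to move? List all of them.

4, 7, 8

Use the standard recursion: the mover loses at a terminal position; elsewhere, the mover wins exactly when some move hands the opponent an L position.
Every edge goes from a vertex to one that appears earlier in the order 8, 4, 9, 1, 7, 3, 5, 2, 6, so processing vertices in that order labels each vertex after all of its successors.
8: no outgoing edge → L
4: no outgoing edge → L
9: →8(L), so W
1: →4(L), so W
7: →1(W), 9(W) — all W, so L
3: →7(L), so W
5: →7(L), so W
2: →7(L), so W
6: →8(L), so W
The losing starting vertices are exactly the entries labelled L in this table (3 of them).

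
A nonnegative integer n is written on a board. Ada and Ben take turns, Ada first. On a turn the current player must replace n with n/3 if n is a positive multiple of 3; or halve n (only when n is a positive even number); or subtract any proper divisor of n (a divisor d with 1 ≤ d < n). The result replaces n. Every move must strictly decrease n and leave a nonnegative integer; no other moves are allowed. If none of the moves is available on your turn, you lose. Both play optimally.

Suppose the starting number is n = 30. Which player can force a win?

Positions with no move are L. A position that does have a move is losing for the player to move precisely when every available move leads to a winning position for the opponent. Fill in the labels:
n=0: no move → L
n=1: no move → L
n=2: reaches L-position 1 → W
n=3: reaches L-position 1 → W
n=4: only reaches 2(W), 3(W), all W → L
n=5: reaches L-position 4 → W
n=6: reaches L-position 4 → W
n=7: only reaches 6(W), which is W → L
n=8: reaches L-position 4 → W
n=9: only reaches 3(W), 6(W), 8(W), all W → L
n=10: reaches L-position 9 → W
n=11: only reaches 10(W), which is W → L
n=12: reaches L-position 4 → W
n=13: only reaches 12(W), which is W → L
n=14: reaches L-position 7 → W
n=15: only reaches 5(W), 10(W), 12(W), 14(W), all W → L
n=16: reaches L-position 15 → W
n=17: only reaches 16(W), which is W → L
n=18: reaches L-position 9 → W
n=19: only reaches 18(W), which is W → L
n=20: reaches L-position 15 → W
n=21: reaches L-position 7 → W
n=22: reaches L-position 11 → W
n=23: only reaches 22(W), which is W → L
n=24: reaches L-position 23 → W
n=25: only reaches 20(W), 24(W), all W → L
n=26: reaches L-position 13 → W
n=27: reaches L-position 9 → W
n=28: only reaches 14(W), 21(W), 24(W), 26(W), 27(W), all W → L
n=29: reaches L-position 28 → W
n=30: reaches L-position 15 → W
From 30 Ada can move to 15, reaching an L position.

Ada wins.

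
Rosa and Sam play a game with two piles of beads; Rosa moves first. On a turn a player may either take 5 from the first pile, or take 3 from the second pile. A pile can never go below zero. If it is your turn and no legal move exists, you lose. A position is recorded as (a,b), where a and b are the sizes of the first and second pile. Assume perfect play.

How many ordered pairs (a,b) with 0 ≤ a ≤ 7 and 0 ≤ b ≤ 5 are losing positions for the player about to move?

Positions with no move are L. A position that does have a move is losing for the player to move precisely when every available move leads to a winning position for the opponent. Fill in the labels:
Every move lowers a or b (never raises either), so fill the grid row by row in increasing a, and left to right within a row: each cell's successors are then already labelled.
      b=0  b=1  b=2  b=3  b=4  b=5
a=0:    L    L    L    W    W    W
a=1:    L    L    L    W    W    W
a=2:    L    L    L    W    W    W
a=3:    L    L    L    W    W    W
a=4:    L    L    L    W    W    W
a=5:    W    W    W    L    L    L
a=6:    W    W    W    L    L    L
a=7:    W    W    W    L    L    L
Cells with no legal move (terminal, hence L): (0,0), (0,1), (0,2), (1,0), (1,1), (1,2), (2,0), (2,1), (2,2), (3,0), (3,1), (3,2), (4,0), (4,1), (4,2).
The remaining L cells, each justified by listing all of its moves:
(5,3): →(0,3)(W), (5,0)(W) — all W, so L
(5,4): →(0,4)(W), (5,1)(W) — all W, so L
(5,5): →(0,5)(W), (5,2)(W) — all W, so L
(6,3): →(1,3)(W), (6,0)(W) — all W, so L
(6,4): →(1,4)(W), (6,1)(W) — all W, so L
(6,5): →(1,5)(W), (6,2)(W) — all W, so L
(7,3): →(2,3)(W), (7,0)(W) — all W, so L
(7,4): →(2,4)(W), (7,1)(W) — all W, so L
(7,5): →(2,5)(W), (7,2)(W) — all W, so L
Every other cell has at least one move into one of the L cells above, so it is W.
L cells per row: a=0: 3, a=1: 3, a=2: 3, a=3: 3, a=4: 3, a=5: 3, a=6: 3, a=7: 3; total 24.

24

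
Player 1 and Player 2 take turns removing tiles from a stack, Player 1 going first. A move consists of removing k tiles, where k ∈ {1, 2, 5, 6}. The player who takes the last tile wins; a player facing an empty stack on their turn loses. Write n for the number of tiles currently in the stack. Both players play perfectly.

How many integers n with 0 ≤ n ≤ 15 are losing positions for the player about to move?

Classify positions by backward induction: terminal positions (no move available) are L. From any other position, the mover wins iff some move reaches an L.
n=0: no move → L
n=1: reaches L-position 0 → W
n=2: reaches L-position 0 → W
n=3: only reaches 2(W), 1(W), all W → L
n=4: reaches L-position 3 → W
n=5: reaches L-position 3 → W
n=6: reaches L-position 0 → W
n=7: only reaches 6(W), 5(W), 2(W), 1(W), all W → L
n=8: reaches L-position 7 → W
n=9: reaches L-position 7 → W
n=10: only reaches 9(W), 8(W), 5(W), 4(W), all W → L
n=11: reaches L-position 10 → W
n=12: reaches L-position 10 → W
n=13: reaches L-position 7 → W
n=14: only reaches 13(W), 12(W), 9(W), 8(W), all W → L
n=15: reaches L-position 14 → W
L entries with 0 ≤ n ≤ 15: n = 0, 3, 7, 10, 14; that makes 5.

5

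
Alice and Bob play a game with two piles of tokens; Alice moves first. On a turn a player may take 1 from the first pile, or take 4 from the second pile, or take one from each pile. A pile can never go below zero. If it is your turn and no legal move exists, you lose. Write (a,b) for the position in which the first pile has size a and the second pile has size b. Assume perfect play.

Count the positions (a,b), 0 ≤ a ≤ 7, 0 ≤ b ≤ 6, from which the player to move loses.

Build the W/L table. Terminal = L. A non-terminal position is W if it has a move to some L; otherwise it is L.
Every move lowers a or b (never raises either), so fill the grid row by row in increasing a, and left to right within a row: each cell's successors are then already labelled.
      b=0  b=1  b=2  b=3  b=4  b=5  b=6
a=0:    L    L    L    L    W    W    W
a=1:    W    W    W    W    W    L    L
a=2:    L    L    L    L    W    W    W
a=3:    W    W    W    W    W    L    L
a=4:    L    L    L    L    W    W    W
a=5:    W    W    W    W    W    L    L
a=6:    L    L    L    L    W    W    W
a=7:    W    W    W    W    W    L    L
Cells with no legal move (terminal, hence L): (0,0), (0,1), (0,2), (0,3).
The remaining L cells, each justified by listing all of its moves:
(1,5): L (options (0,5)(W), (1,1)(W), (0,4)(W) are all W)
(1,6): L (options (0,6)(W), (1,2)(W), (0,5)(W) are all W)
(2,0): L (sole option (1,0)(W) is W)
(2,1): L (options (1,1)(W), (1,0)(W) are all W)
(2,2): L (options (1,2)(W), (1,1)(W) are all W)
(2,3): L (options (1,3)(W), (1,2)(W) are all W)
(3,5): L (options (2,5)(W), (3,1)(W), (2,4)(W) are all W)
(3,6): L (options (2,6)(W), (3,2)(W), (2,5)(W) are all W)
(4,0): L (sole option (3,0)(W) is W)
(4,1): L (options (3,1)(W), (3,0)(W) are all W)
(4,2): L (options (3,2)(W), (3,1)(W) are all W)
(4,3): L (options (3,3)(W), (3,2)(W) are all W)
(5,5): L (options (4,5)(W), (5,1)(W), (4,4)(W) are all W)
(5,6): L (options (4,6)(W), (5,2)(W), (4,5)(W) are all W)
(6,0): L (sole option (5,0)(W) is W)
(6,1): L (options (5,1)(W), (5,0)(W) are all W)
(6,2): L (options (5,2)(W), (5,1)(W) are all W)
(6,3): L (options (5,3)(W), (5,2)(W) are all W)
(7,5): L (options (6,5)(W), (7,1)(W), (6,4)(W) are all W)
(7,6): L (options (6,6)(W), (7,2)(W), (6,5)(W) are all W)
Every other cell has at least one move into one of the L cells above, so it is W.
L cells per row: a=0: 4, a=1: 2, a=2: 4, a=3: 2, a=4: 4, a=5: 2, a=6: 4, a=7: 2; total 24.

24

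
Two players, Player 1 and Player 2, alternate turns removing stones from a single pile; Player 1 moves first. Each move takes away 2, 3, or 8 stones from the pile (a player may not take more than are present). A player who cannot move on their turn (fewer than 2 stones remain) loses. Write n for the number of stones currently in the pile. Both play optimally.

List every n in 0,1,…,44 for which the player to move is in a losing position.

Use the standard recursion: the mover loses at a terminal position; elsewhere, the mover wins exactly when some move hands the opponent an L position.
n=0: no move → L
n=1: no move → L
n=2: can move to 0, which is L ⇒ W
n=3: can move to 1, which is L ⇒ W
n=4: can move to 1, which is L ⇒ W
n=5: moves to 3(W), 2(W); every one is W ⇒ L
n=6: moves to 4(W), 3(W); every one is W ⇒ L
n=7: can move to 5, which is L ⇒ W
n=8: can move to 6, which is L ⇒ W
n=9: can move to 6, which is L ⇒ W
n=10: moves to 8(W), 7(W), 2(W); every one is W ⇒ L
n=11: moves to 9(W), 8(W), 3(W); every one is W ⇒ L
n=12: can move to 10, which is L ⇒ W
n=13: can move to 11, which is L ⇒ W
n=14: can move to 11, which is L ⇒ W
n=15: moves to 13(W), 12(W), 7(W); every one is W ⇒ L
n=16: moves to 14(W), 13(W), 8(W); every one is W ⇒ L
n=17: can move to 15, which is L ⇒ W
n=18: can move to 16, which is L ⇒ W
n=19: can move to 16, which is L ⇒ W
n=20: moves to 18(W), 17(W), 12(W); every one is W ⇒ L
n=21: moves to 19(W), 18(W), 13(W); every one is W ⇒ L
n=22: can move to 20, which is L ⇒ W
n=23: can move to 21, which is L ⇒ W
n=24: can move to 21, which is L ⇒ W
n=25: moves to 23(W), 22(W), 17(W); every one is W ⇒ L
n=26: moves to 24(W), 23(W), 18(W); every one is W ⇒ L
n=27: can move to 25, which is L ⇒ W
n=28: can move to 26, which is L ⇒ W
n=29: can move to 26, which is L ⇒ W
n=30: moves to 28(W), 27(W), 22(W); every one is W ⇒ L
n=31: moves to 29(W), 28(W), 23(W); every one is W ⇒ L
n=32: can move to 30, which is L ⇒ W
n=33: can move to 31, which is L ⇒ W
n=34: can move to 31, which is L ⇒ W
n=35: moves to 33(W), 32(W), 27(W); every one is W ⇒ L
n=36: moves to 34(W), 33(W), 28(W); every one is W ⇒ L
n=37: can move to 35, which is L ⇒ W
n=38: can move to 36, which is L ⇒ W
n=39: can move to 36, which is L ⇒ W
n=40: moves to 38(W), 37(W), 32(W); every one is W ⇒ L
n=41: moves to 39(W), 38(W), 33(W); every one is W ⇒ L
n=42: can move to 40, which is L ⇒ W
n=43: can move to 41, which is L ⇒ W
n=44: can move to 41, which is L ⇒ W
The losing starting values of n are exactly the entries labelled L in this table (18 of them).

0, 1, 5, 6, 10, 11, 15, 16, 20, 21, 25, 26, 30, 31, 35, 36, 40, 41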